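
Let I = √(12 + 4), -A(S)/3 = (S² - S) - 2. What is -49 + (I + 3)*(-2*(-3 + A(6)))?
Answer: 1169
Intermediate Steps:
A(S) = 6 - 3*S² + 3*S (A(S) = -3*((S² - S) - 2) = -3*(-2 + S² - S) = 6 - 3*S² + 3*S)
I = 4 (I = √16 = 4)
-49 + (I + 3)*(-2*(-3 + A(6))) = -49 + (4 + 3)*(-2*(-3 + (6 - 3*6² + 3*6))) = -49 + 7*(-2*(-3 + (6 - 3*36 + 18))) = -49 + 7*(-2*(-3 + (6 - 108 + 18))) = -49 + 7*(-2*(-3 - 84)) = -49 + 7*(-2*(-87)) = -49 + 7*174 = -49 + 1218 = 1169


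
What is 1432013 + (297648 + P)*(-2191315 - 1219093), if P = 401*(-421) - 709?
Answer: -436933220131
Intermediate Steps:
P = -169530 (P = -168821 - 709 = -169530)
1432013 + (297648 + P)*(-2191315 - 1219093) = 1432013 + (297648 - 169530)*(-2191315 - 1219093) = 1432013 + 128118*(-3410408) = 1432013 - 436934652144 = -436933220131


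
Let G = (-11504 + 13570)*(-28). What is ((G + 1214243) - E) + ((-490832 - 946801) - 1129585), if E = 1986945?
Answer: -3397768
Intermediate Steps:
G = -57848 (G = 2066*(-28) = -57848)
((G + 1214243) - E) + ((-490832 - 946801) - 1129585) = ((-57848 + 1214243) - 1*1986945) + ((-490832 - 946801) - 1129585) = (1156395 - 1986945) + (-1437633 - 1129585) = -830550 - 2567218 = -3397768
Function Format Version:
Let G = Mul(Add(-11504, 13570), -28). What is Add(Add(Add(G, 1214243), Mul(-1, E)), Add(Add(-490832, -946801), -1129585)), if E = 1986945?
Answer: -3397768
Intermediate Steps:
G = -57848 (G = Mul(2066, -28) = -57848)
Add(Add(Add(G, 1214243), Mul(-1, E)), Add(Add(-490832, -946801), -1129585)) = Add(Add(Add(-57848, 1214243), Mul(-1, 1986945)), Add(Add(-490832, -946801), -1129585)) = Add(Add(1156395, -1986945), Add(-1437633, -1129585)) = Add(-830550, -2567218) = -3397768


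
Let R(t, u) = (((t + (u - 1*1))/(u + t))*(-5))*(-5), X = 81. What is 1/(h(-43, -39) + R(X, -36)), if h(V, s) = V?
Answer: -9/167 ≈ -0.053892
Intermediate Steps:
R(t, u) = 25*(-1 + t + u)/(t + u) (R(t, u) = (((t + (u - 1))/(t + u))*(-5))*(-5) = (((t + (-1 + u))/(t + u))*(-5))*(-5) = (((-1 + t + u)/(t + u))*(-5))*(-5) = -5*(-1 + t + u)/(t + u)*(-5) = 25*(-1 + t + u)/(t + u))
1/(h(-43, -39) + R(X, -36)) = 1/(-43 + 25*(-1 + 81 - 36)/(81 - 36)) = 1/(-43 + 25*44/45) = 1/(-43 + 25*(1/45)*44) = 1/(-43 + 220/9) = 1/(-167/9) = -9/167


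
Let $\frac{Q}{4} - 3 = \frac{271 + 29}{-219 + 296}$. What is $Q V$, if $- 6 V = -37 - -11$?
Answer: $\frac{9204}{77} \approx 119.53$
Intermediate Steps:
$Q = \frac{2124}{77}$ ($Q = 12 + 4 \frac{271 + 29}{-219 + 296} = 12 + 4 \cdot \frac{300}{77} = 12 + \frac{1200}{77} = \frac{2124}{77} \approx 27.584$)
$V = \frac{13}{3}$ ($V = - \frac{-37 - -11}{6} = - \frac{-37 + 11}{6} = \left(- \frac{1}{6}\right) \left(-26\right) = \frac{13}{3} \approx 4.3333$)
$Q V = \frac{2124}{77} \cdot \frac{13}{3} = \frac{9204}{77}$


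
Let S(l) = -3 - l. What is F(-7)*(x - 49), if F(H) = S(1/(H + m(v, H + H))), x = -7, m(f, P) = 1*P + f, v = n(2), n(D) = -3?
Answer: 497/3 ≈ 165.67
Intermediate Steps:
v = -3
m(f, P) = P + f
F(H) = -3 - 1/(-3 + 3*H) (F(H) = -3 - 1/(H + ((H + H) - 3)) = -3 - 1/(H + (2*H - 3)) = -3 - 1/(H + (-3 + 2*H)) = -3 - 1/(-3 + 3*H))
F(-7)*(x - 49) = ((8 - 9*(-7))/(3*(-1 - 7)))*(-7 - 49) = ((1/3)*(8 + 63)/(-8))*(-56) = ((1/3)*(-1/8)*71)*(-56) = -71/24*(-56) = 497/3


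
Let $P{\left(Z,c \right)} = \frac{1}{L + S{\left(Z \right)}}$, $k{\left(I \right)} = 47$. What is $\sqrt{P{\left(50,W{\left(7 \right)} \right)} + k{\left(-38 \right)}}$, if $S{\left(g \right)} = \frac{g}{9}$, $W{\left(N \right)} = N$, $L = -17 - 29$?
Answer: $\frac{\sqrt{1556009}}{182} \approx 6.8539$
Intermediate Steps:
$L = -46$
$S{\left(g \right)} = \frac{g}{9}$ ($S{\left(g \right)} = g \frac{1}{9} = \frac{g}{9}$)
$P{\left(Z,c \right)} = \frac{1}{-46 + \frac{Z}{9}}$
$\sqrt{P{\left(50,W{\left(7 \right)} \right)} + k{\left(-38 \right)}} = \sqrt{\frac{9}{-414 + 50} + 47} = \sqrt{\frac{9}{-364} + 47} = \sqrt{9 \left(- \frac{1}{364}\right) + 47} = \sqrt{- \frac{9}{364} + 47} = \sqrt{\frac{17099}{364}} = \frac{\sqrt{1556009}}{182}$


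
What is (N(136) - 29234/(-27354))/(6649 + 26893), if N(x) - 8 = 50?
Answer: 17189/9760722 ≈ 0.0017610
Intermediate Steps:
N(x) = 58 (N(x) = 8 + 50 = 58)
(N(136) - 29234/(-27354))/(6649 + 26893) = (58 - 29234/(-27354))/(6649 + 26893) = (58 - 29234*(-1/27354))/33542 = (58 + 311/291)*(1/33542) = (17189/291)*(1/33542) = 17189/9760722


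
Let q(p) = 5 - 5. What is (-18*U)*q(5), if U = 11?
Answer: 0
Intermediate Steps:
q(p) = 0
(-18*U)*q(5) = -18*11*0 = -198*0 = 0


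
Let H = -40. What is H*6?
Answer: -240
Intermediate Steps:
H*6 = -40*6 = -240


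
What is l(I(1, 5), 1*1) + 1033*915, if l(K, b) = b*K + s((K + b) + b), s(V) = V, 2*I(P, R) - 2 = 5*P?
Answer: 945204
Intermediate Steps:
I(P, R) = 1 + 5*P/2 (I(P, R) = 1 + (5*P)/2 = 1 + 5*P/2)
l(K, b) = K + 2*b + K*b (l(K, b) = b*K + ((K + b) + b) = K*b + (K + 2*b) = K + 2*b + K*b)
l(I(1, 5), 1*1) + 1033*915 = ((1 + (5/2)*1) + 2*(1*1) + (1 + (5/2)*1)*(1*1)) + 1033*915 = ((1 + 5/2) + 2*1 + (1 + 5/2)*1) + 945195 = (7/2 + 2 + (7/2)*1) + 945195 = (7/2 + 2 + 7/2) + 945195 = 9 + 945195 = 945204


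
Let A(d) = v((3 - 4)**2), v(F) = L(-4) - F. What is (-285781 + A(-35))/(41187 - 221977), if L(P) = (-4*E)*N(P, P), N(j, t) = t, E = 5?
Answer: 142851/90395 ≈ 1.5803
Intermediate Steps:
L(P) = -20*P (L(P) = (-4*5)*P = -20*P)
v(F) = 80 - F (v(F) = -20*(-4) - F = 80 - F)
A(d) = 79 (A(d) = 80 - (3 - 4)**2 = 80 - 1*(-1)**2 = 80 - 1*1 = 80 - 1 = 79)
(-285781 + A(-35))/(41187 - 221977) = (-285781 + 79)/(41187 - 221977) = -285702/(-180790) = -285702*(-1/180790) = 142851/90395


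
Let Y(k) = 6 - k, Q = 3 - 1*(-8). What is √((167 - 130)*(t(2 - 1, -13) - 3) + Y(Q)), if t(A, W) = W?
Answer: I*√597 ≈ 24.434*I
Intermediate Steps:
Q = 11 (Q = 3 + 8 = 11)
√((167 - 130)*(t(2 - 1, -13) - 3) + Y(Q)) = √((167 - 130)*(-13 - 3) + (6 - 1*11)) = √(37*(-16) + (6 - 11)) = √(-592 - 5) = √(-597) = I*√597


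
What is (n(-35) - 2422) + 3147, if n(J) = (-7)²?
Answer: 774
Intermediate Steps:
n(J) = 49
(n(-35) - 2422) + 3147 = (49 - 2422) + 3147 = -2373 + 3147 = 774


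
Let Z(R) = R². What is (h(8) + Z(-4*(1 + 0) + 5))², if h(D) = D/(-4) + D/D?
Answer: 0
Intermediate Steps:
h(D) = 1 - D/4 (h(D) = D*(-¼) + 1 = -D/4 + 1 = 1 - D/4)
(h(8) + Z(-4*(1 + 0) + 5))² = ((1 - ¼*8) + (-4*(1 + 0) + 5)²)² = ((1 - 2) + (-4*1 + 5)²)² = (-1 + (-4 + 5)²)² = (-1 + 1²)² = (-1 + 1)² = 0² = 0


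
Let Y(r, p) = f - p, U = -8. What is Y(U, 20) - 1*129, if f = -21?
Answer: -170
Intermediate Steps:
Y(r, p) = -21 - p
Y(U, 20) - 1*129 = (-21 - 1*20) - 1*129 = (-21 - 20) - 129 = -41 - 129 = -170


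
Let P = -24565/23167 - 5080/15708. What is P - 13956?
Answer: -1269798235249/90976809 ≈ -13957.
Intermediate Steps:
P = -125888845/90976809 (P = -24565*1/23167 - 5080*1/15708 = -24565/23167 - 1270/3927 = -125888845/90976809 ≈ -1.3837)
P - 13956 = -125888845/90976809 - 13956 = -1269798235249/90976809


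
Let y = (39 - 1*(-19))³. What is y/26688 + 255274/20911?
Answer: 1361592443/69759096 ≈ 19.518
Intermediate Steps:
y = 195112 (y = (39 + 19)³ = 58³ = 195112)
y/26688 + 255274/20911 = 195112/26688 + 255274/20911 = 195112*(1/26688) + 255274*(1/20911) = 24389/3336 + 255274/20911 = 1361592443/69759096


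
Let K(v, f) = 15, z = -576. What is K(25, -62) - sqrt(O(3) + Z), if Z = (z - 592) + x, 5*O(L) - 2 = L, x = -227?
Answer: 15 - I*sqrt(1394) ≈ 15.0 - 37.336*I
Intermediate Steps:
O(L) = 2/5 + L/5
Z = -1395 (Z = (-576 - 592) - 227 = -1168 - 227 = -1395)
K(25, -62) - sqrt(O(3) + Z) = 15 - sqrt((2/5 + (1/5)*3) - 1395) = 15 - sqrt((2/5 + 3/5) - 1395) = 15 - sqrt(1 - 1395) = 15 - sqrt(-1394) = 15 - I*sqrt(1394)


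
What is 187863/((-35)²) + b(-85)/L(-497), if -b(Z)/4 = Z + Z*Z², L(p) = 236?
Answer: 763491167/72275 ≈ 10564.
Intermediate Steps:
b(Z) = -4*Z - 4*Z³ (b(Z) = -4*(Z + Z*Z²) = -4*(Z + Z³) = -4*Z - 4*Z³)
187863/((-35)²) + b(-85)/L(-497) = 187863/((-35)²) - 4*(-85)*(1 + (-85)²)/236 = 187863/1225 - 4*(-85)*(1 + 7225)*(1/236) = 187863*(1/1225) - 4*(-85)*7226*(1/236) = 187863/1225 + 2456840*(1/236) = 187863/1225 + 614210/59 = 763491167/72275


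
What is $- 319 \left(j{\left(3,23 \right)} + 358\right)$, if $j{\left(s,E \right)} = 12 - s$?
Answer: $-117073$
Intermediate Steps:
$- 319 \left(j{\left(3,23 \right)} + 358\right) = - 319 \left(\left(12 - 3\right) + 358\right) = - 319 \left(9 + 358\right) = \left(-319\right) 367 = -117073$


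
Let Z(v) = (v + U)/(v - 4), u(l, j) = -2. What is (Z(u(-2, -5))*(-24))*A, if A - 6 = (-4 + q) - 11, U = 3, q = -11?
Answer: -80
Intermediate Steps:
Z(v) = (3 + v)/(-4 + v) (Z(v) = (v + 3)/(v - 4) = (3 + v)/(-4 + v))
A = -20 (A = 6 + ((-4 - 11) - 11) = 6 + (-15 - 11) = 6 - 26 = -20)
(Z(u(-2, -5))*(-24))*A = (((3 - 2)/(-4 - 2))*(-24))*(-20) = ((1/(-6))*(-24))*(-20) = (-1/6*1*(-24))*(-20) = -1/6*(-24)*(-20) = 4*(-20) = -80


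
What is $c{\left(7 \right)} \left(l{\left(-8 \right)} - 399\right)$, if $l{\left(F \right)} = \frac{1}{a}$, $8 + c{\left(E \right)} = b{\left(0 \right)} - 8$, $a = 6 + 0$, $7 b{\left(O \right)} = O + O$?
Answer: $\frac{19144}{3} \approx 6381.3$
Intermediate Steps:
$b{\left(O \right)} = \frac{2 O}{7}$ ($b{\left(O \right)} = \frac{O + O}{7} = \frac{2 O}{7}$)
$a = 6$
$c{\left(E \right)} = -16$ ($c{\left(E \right)} = -8 + \left(\frac{2}{7} \cdot 0 - 8\right) = -8 + \left(0 - 8\right) = -8 - 8 = -16$)
$l{\left(F \right)} = \frac{1}{6}$
$c{\left(7 \right)} \left(l{\left(-8 \right)} - 399\right) = - 16 \left(\frac{1}{6} - 399\right) = \left(-16\right) \left(- \frac{2393}{6}\right) = \frac{19144}{3}$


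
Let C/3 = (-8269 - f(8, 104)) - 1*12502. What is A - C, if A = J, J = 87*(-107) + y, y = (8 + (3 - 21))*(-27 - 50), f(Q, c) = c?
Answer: 54086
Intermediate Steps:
y = 770 (y = (8 - 18)*(-77) = -10*(-77) = 770)
J = -8539 (J = 87*(-107) + 770 = -9309 + 770 = -8539)
C = -62625 (C = 3*((-8269 - 1*104) - 1*12502) = 3*((-8269 - 104) - 12502) = 3*(-8373 - 12502) = 3*(-20875) = -62625)
A = -8539
A - C = -8539 - 1*(-62625) = -8539 + 62625 = 54086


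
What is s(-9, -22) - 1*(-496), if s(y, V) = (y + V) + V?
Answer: 443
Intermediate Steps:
s(y, V) = y + 2*V (s(y, V) = (V + y) + V = y + 2*V)
s(-9, -22) - 1*(-496) = (-9 + 2*(-22)) - 1*(-496) = (-9 - 44) + 496 = -53 + 496 = 443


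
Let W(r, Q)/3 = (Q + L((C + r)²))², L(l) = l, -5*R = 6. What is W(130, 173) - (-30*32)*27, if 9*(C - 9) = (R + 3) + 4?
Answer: 1587179836518361/1366875 ≈ 1.1612e+9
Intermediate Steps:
R = -6/5 (R = -⅕*6 = -6/5 ≈ -1.2000)
C = 434/45 (C = 9 + ((-6/5 + 3) + 4)/9 = 9 + (9/5 + 4)/9 = 9 + (⅑)*(29/5) = 9 + 29/45 = 434/45 ≈ 9.6444)
W(r, Q) = 3*(Q + (434/45 + r)²)²
W(130, 173) - (-30*32)*27 = ((434 + 45*130)² + 2025*173)²/1366875 - (-30*32)*27 = ((434 + 5850)² + 350325)²/1366875 - (-960)*27 = (6284² + 350325)²/1366875 - 1*(-25920) = (39488656 + 350325)²/1366875 + 25920 = (1/1366875)*39838981² + 25920 = (1/1366875)*1587144407118361 + 25920 = 1587144407118361/1366875 + 25920 = 1587179836518361/1366875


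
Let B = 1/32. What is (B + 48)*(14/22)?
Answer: 10759/352 ≈ 30.565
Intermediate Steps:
B = 1/32 ≈ 0.031250
(B + 48)*(14/22) = (1/32 + 48)*(14/22) = 1537*(14*(1/22))/32 = (1537/32)*(7/11) = 10759/352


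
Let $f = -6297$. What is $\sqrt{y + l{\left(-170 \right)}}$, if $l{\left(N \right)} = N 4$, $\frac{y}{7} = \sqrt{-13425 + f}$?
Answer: $\sqrt{-680 + 7 i \sqrt{19722}} \approx 16.052 + 30.621 i$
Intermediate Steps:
$y = 7 i \sqrt{19722}$ ($y = 7 \sqrt{-13425 - 6297} = 7 \sqrt{-19722} = 7 i \sqrt{19722} \approx 983.04 i$)
$l{\left(N \right)} = 4 N$
$\sqrt{y + l{\left(-170 \right)}} = \sqrt{7 i \sqrt{19722} + 4 \left(-170\right)} = \sqrt{7 i \sqrt{19722} - 680} = \sqrt{-680 + 7 i \sqrt{19722}}$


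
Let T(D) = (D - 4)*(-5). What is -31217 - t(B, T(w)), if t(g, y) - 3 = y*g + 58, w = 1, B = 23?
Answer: -31623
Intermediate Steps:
T(D) = 20 - 5*D (T(D) = (-4 + D)*(-5) = 20 - 5*D)
t(g, y) = 61 + g*y (t(g, y) = 3 + (y*g + 58) = 3 + (g*y + 58) = 3 + (58 + g*y) = 61 + g*y)
-31217 - t(B, T(w)) = -31217 - (61 + 23*(20 - 5*1)) = -31217 - (61 + 23*(20 - 5)) = -31217 - (61 + 23*15) = -31217 - (61 + 345) = -31217 - 1*406 = -31217 - 406 = -31623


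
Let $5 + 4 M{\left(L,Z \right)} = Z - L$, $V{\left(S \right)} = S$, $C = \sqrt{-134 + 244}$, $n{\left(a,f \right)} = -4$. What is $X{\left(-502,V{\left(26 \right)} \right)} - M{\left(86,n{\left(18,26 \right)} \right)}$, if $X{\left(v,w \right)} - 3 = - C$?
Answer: $\frac{107}{4} - \sqrt{110} \approx 16.262$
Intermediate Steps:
$C = \sqrt{110} \approx 10.488$
$M{\left(L,Z \right)} = - \frac{5}{4} - \frac{L}{4} + \frac{Z}{4}$ ($M{\left(L,Z \right)} = - \frac{5}{4} + \frac{Z - L}{4} = - \frac{5}{4} - \left(- \frac{Z}{4} + \frac{L}{4}\right) = - \frac{5}{4} - \frac{L}{4} + \frac{Z}{4}$)
$X{\left(v,w \right)} = 3 - \sqrt{110}$
$X{\left(-502,V{\left(26 \right)} \right)} - M{\left(86,n{\left(18,26 \right)} \right)} = \left(3 - \sqrt{110}\right) - \left(- \frac{5}{4} - \frac{43}{2} + \frac{1}{4} \left(-4\right)\right) = \left(3 - \sqrt{110}\right) - \left(- \frac{5}{4} - \frac{43}{2} - 1\right) = \left(3 - \sqrt{110}\right) - - \frac{95}{4} = \left(3 - \sqrt{110}\right) + \frac{95}{4} = \frac{107}{4} - \sqrt{110}$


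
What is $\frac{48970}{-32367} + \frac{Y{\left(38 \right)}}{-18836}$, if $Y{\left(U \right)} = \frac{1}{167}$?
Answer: $- \frac{154040652007}{101814023604} \approx -1.513$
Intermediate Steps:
$Y{\left(U \right)} = \frac{1}{167}$
$\frac{48970}{-32367} + \frac{Y{\left(38 \right)}}{-18836} = \frac{48970}{-32367} + \frac{1}{167 \left(-18836\right)} = 48970 \left(- \frac{1}{32367}\right) + \frac{1}{167} \left(- \frac{1}{18836}\right) = - \frac{48970}{32367} - \frac{1}{3145612} = - \frac{154040652007}{101814023604}$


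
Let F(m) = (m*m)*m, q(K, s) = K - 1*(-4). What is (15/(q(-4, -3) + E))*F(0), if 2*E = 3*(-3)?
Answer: 0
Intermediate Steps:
q(K, s) = 4 + K (q(K, s) = K + 4 = 4 + K)
F(m) = m**3 (F(m) = m**2*m = m**3)
E = -9/2 (E = (3*(-3))/2 = (1/2)*(-9) = -9/2 ≈ -4.5000)
(15/(q(-4, -3) + E))*F(0) = (15/((4 - 4) - 9/2))*0**3 = (15/(0 - 9/2))*0 = (15/(-9/2))*0 = (15*(-2/9))*0 = -10/3*0 = 0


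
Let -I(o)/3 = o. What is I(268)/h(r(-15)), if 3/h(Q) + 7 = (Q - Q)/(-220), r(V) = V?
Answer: 1876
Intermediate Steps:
I(o) = -3*o
h(Q) = -3/7 (h(Q) = 3/(-7 + (Q - Q)/(-220)) = 3/(-7 + 0*(-1/220)) = 3/(-7 + 0) = 3/(-7) = 3*(-⅐) = -3/7)
I(268)/h(r(-15)) = (-3*268)/(-3/7) = -804*(-7/3) = 1876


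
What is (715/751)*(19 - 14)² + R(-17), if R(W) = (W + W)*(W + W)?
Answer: 886031/751 ≈ 1179.8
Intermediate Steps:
R(W) = 4*W² (R(W) = (2*W)*(2*W) = 4*W²)
(715/751)*(19 - 14)² + R(-17) = (715/751)*(19 - 14)² + 4*(-17)² = (715*(1/751))*5² + 4*289 = (715/751)*25 + 1156 = 17875/751 + 1156 = 886031/751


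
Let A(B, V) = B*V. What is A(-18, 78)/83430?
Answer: -26/1545 ≈ -0.016828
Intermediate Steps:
A(-18, 78)/83430 = -18*78/83430 = -1404*1/83430 = -26/1545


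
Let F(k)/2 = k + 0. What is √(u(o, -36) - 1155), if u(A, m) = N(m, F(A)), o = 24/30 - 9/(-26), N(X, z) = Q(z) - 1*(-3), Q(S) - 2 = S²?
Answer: I*√4836549/65 ≈ 33.834*I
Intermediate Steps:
F(k) = 2*k (F(k) = 2*(k + 0) = 2*k)
Q(S) = 2 + S²
N(X, z) = 5 + z² (N(X, z) = (2 + z²) - 1*(-3) = (2 + z²) + 3 = 5 + z²)
o = 149/130 (o = 24*(1/30) - 9*(-1/26) = ⅘ + 9/26 = 149/130 ≈ 1.1462)
u(A, m) = 5 + 4*A² (u(A, m) = 5 + (2*A)² = 5 + 4*A²)
√(u(o, -36) - 1155) = √((5 + 4*(149/130)²) - 1155) = √((5 + 4*(22201/16900)) - 1155) = √((5 + 22201/4225) - 1155) = √(43326/4225 - 1155) = √(-4836549/4225) = I*√4836549/65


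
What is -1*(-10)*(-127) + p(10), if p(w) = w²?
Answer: -1170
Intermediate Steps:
-1*(-10)*(-127) + p(10) = -1*(-10)*(-127) + 10² = 10*(-127) + 100 = -1270 + 100 = -1170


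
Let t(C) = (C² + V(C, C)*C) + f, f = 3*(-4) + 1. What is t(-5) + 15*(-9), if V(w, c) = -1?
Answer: -116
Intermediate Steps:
f = -11 (f = -12 + 1 = -11)
t(C) = -11 + C² - C (t(C) = (C² - C) - 11 = -11 + C² - C)
t(-5) + 15*(-9) = (-11 + (-5)² - 1*(-5)) + 15*(-9) = (-11 + 25 + 5) - 135 = 19 - 135 = -116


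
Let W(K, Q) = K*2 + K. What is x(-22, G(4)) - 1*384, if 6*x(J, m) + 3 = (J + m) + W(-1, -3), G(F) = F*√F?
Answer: -1162/3 ≈ -387.33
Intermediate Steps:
W(K, Q) = 3*K (W(K, Q) = 2*K + K = 3*K)
G(F) = F^(3/2)
x(J, m) = -1 + J/6 + m/6 (x(J, m) = -½ + ((J + m) + 3*(-1))/6 = -½ + ((J + m) - 3)/6 = -½ + (-3 + J + m)/6 = -½ + (-½ + J/6 + m/6) = -1 + J/6 + m/6)
x(-22, G(4)) - 1*384 = (-1 + (⅙)*(-22) + 4^(3/2)/6) - 1*384 = (-1 - 11/3 + (⅙)*8) - 384 = (-1 - 11/3 + 4/3) - 384 = -10/3 - 384 = -1162/3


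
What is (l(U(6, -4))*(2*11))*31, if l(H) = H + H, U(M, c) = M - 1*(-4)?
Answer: 13640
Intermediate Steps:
U(M, c) = 4 + M (U(M, c) = M + 4 = 4 + M)
l(H) = 2*H
(l(U(6, -4))*(2*11))*31 = ((2*(4 + 6))*(2*11))*31 = ((2*10)*22)*31 = (20*22)*31 = 440*31 = 13640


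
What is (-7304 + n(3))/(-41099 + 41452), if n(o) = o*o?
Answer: -7295/353 ≈ -20.666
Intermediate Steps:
n(o) = o²
(-7304 + n(3))/(-41099 + 41452) = (-7304 + 3²)/(-41099 + 41452) = (-7304 + 9)/353 = -7295*1/353 = -7295/353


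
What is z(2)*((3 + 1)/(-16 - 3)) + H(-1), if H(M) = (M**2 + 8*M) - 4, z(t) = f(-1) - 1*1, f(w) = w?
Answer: -201/19 ≈ -10.579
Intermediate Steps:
z(t) = -2 (z(t) = -1 - 1*1 = -1 - 1 = -2)
H(M) = -4 + M**2 + 8*M
z(2)*((3 + 1)/(-16 - 3)) + H(-1) = -2*(3 + 1)/(-16 - 3) + (-4 + (-1)**2 + 8*(-1)) = -8/(-19) + (-4 + 1 - 8) = -8*(-1)/19 - 11 = -2*(-4/19) - 11 = 8/19 - 11 = -201/19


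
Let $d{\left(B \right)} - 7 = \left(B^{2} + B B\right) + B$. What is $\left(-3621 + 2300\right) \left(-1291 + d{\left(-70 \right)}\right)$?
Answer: $-11157166$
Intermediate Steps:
$d{\left(B \right)} = 7 + B + 2 B^{2}$ ($d{\left(B \right)} = 7 + \left(\left(B^{2} + B B\right) + B\right) = 7 + \left(\left(B^{2} + B^{2}\right) + B\right) = 7 + \left(2 B^{2} + B\right) = 7 + \left(B + 2 B^{2}\right) = 7 + B + 2 B^{2}$)
$\left(-3621 + 2300\right) \left(-1291 + d{\left(-70 \right)}\right) = \left(-3621 + 2300\right) \left(-1291 + \left(7 - 70 + 2 \left(-70\right)^{2}\right)\right) = - 1321 \left(-1291 + \left(7 - 70 + 2 \cdot 4900\right)\right) = - 1321 \left(-1291 + \left(7 - 70 + 9800\right)\right) = - 1321 \left(-1291 + 9737\right) = \left(-1321\right) 8446 = -11157166$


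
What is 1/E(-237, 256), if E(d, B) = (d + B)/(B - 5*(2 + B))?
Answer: -1034/19 ≈ -54.421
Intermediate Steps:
E(d, B) = (B + d)/(-10 - 4*B) (E(d, B) = (B + d)/(B + (-10 - 5*B)) = (B + d)/(-10 - 4*B))
1/E(-237, 256) = 1/((-1*256 - 1*(-237))/(2*(5 + 2*256))) = 1/((-256 + 237)/(2*(5 + 512))) = 1/((1/2)*(-19)/517) = 1/((1/2)*(1/517)*(-19)) = 1/(-19/1034) = -1034/19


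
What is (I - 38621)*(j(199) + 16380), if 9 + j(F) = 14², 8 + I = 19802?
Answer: -311906909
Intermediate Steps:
I = 19794 (I = -8 + 19802 = 19794)
j(F) = 187 (j(F) = -9 + 14² = -9 + 196 = 187)
(I - 38621)*(j(199) + 16380) = (19794 - 38621)*(187 + 16380) = -18827*16567 = -311906909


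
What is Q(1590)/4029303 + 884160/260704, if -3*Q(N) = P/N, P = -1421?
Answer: 531042403392187/156583509450570 ≈ 3.3914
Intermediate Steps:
Q(N) = 1421/(3*N) (Q(N) = -(-1421)/(3*N) = 1421/(3*N))
Q(1590)/4029303 + 884160/260704 = ((1421/3)/1590)/4029303 + 884160/260704 = ((1421/3)*(1/1590))*(1/4029303) + 884160*(1/260704) = (1421/4770)*(1/4029303) + 27630/8147 = 1421/19219775310 + 27630/8147 = 531042403392187/156583509450570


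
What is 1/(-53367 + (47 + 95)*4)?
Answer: -1/52799 ≈ -1.8940e-5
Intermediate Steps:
1/(-53367 + (47 + 95)*4) = 1/(-53367 + 142*4) = 1/(-53367 + 568) = 1/(-52799) = -1/52799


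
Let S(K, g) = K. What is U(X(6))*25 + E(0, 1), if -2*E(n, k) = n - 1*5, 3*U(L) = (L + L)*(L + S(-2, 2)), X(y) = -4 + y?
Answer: 5/2 ≈ 2.5000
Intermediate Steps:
U(L) = 2*L*(-2 + L)/3 (U(L) = ((L + L)*(L - 2))/3 = ((2*L)*(-2 + L))/3 = (2*L*(-2 + L))/3 = 2*L*(-2 + L)/3)
E(n, k) = 5/2 - n/2 (E(n, k) = -(n - 1*5)/2 = -(n - 5)/2 = -(-5 + n)/2 = 5/2 - n/2)
U(X(6))*25 + E(0, 1) = (2*(-4 + 6)*(-2 + (-4 + 6))/3)*25 + (5/2 - 1/2*0) = ((2/3)*2*(-2 + 2))*25 + (5/2 + 0) = ((2/3)*2*0)*25 + 5/2 = 0*25 + 5/2 = 0 + 5/2 = 5/2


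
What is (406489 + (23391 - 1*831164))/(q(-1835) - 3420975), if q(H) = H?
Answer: 200642/1711405 ≈ 0.11724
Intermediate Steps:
(406489 + (23391 - 1*831164))/(q(-1835) - 3420975) = (406489 + (23391 - 1*831164))/(-1835 - 3420975) = (406489 + (23391 - 831164))/(-3422810) = (406489 - 807773)*(-1/3422810) = -401284*(-1/3422810) = 200642/1711405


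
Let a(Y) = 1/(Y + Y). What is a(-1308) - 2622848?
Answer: -6861370369/2616 ≈ -2.6228e+6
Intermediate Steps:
a(Y) = 1/(2*Y)
a(-1308) - 2622848 = (½)/(-1308) - 2622848 = (½)*(-1/1308) - 2622848 = -1/2616 - 2622848 = -6861370369/2616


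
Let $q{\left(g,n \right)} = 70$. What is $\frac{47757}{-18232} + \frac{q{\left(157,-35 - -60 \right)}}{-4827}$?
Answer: $- \frac{231799279}{88005864} \approx -2.6339$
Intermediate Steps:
$\frac{47757}{-18232} + \frac{q{\left(157,-35 - -60 \right)}}{-4827} = \frac{47757}{-18232} + \frac{70}{-4827} = 47757 \left(- \frac{1}{18232}\right) + 70 \left(- \frac{1}{4827}\right) = - \frac{47757}{18232} - \frac{70}{4827} = - \frac{231799279}{88005864}$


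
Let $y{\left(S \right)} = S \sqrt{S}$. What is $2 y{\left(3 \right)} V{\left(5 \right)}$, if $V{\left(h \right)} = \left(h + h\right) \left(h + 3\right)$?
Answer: $480 \sqrt{3} \approx 831.38$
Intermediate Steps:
$V{\left(h \right)} = 2 h \left(3 + h\right)$
$y{\left(S \right)} = S^{\frac{3}{2}}$
$2 y{\left(3 \right)} V{\left(5 \right)} = 2 \cdot 3^{\frac{3}{2}} \cdot 2 \cdot 5 \left(3 + 5\right) = 2 \cdot 3 \sqrt{3} \cdot 2 \cdot 5 \cdot 8 = 6 \sqrt{3} \cdot 80 = 480 \sqrt{3}$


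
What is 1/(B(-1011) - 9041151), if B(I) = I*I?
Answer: -1/8019030 ≈ -1.2470e-7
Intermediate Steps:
B(I) = I²
1/(B(-1011) - 9041151) = 1/((-1011)² - 9041151) = 1/(1022121 - 9041151) = 1/(-8019030) = -1/8019030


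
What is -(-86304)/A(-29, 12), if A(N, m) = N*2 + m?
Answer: -43152/23 ≈ -1876.2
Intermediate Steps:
A(N, m) = m + 2*N (A(N, m) = 2*N + m = m + 2*N)
-(-86304)/A(-29, 12) = -(-86304)/(12 + 2*(-29)) = -(-86304)/(12 - 58) = -(-86304)/(-46) = -(-86304)*(-1)/46 = -93*464/23 = -43152/23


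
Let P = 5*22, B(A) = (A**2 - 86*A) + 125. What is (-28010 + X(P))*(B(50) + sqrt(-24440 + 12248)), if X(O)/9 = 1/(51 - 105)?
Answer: 281502175/6 - 336122*I*sqrt(762)/3 ≈ 4.6917e+7 - 3.0928e+6*I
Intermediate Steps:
B(A) = 125 + A**2 - 86*A
P = 110
X(O) = -1/6 (X(O) = 9/(51 - 105) = 9/(-54) = 9*(-1/54) = -1/6)
(-28010 + X(P))*(B(50) + sqrt(-24440 + 12248)) = (-28010 - 1/6)*((125 + 50**2 - 86*50) + sqrt(-24440 + 12248)) = -168061*((125 + 2500 - 4300) + sqrt(-12192))/6 = -168061*(-1675 + 4*I*sqrt(762))/6 = 281502175/6 - 336122*I*sqrt(762)/3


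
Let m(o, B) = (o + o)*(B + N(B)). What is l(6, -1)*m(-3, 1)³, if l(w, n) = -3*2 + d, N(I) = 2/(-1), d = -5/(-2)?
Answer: -756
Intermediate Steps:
d = 5/2 (d = -5*(-½) = 5/2 ≈ 2.5000)
N(I) = -2 (N(I) = 2*(-1) = -2)
m(o, B) = 2*o*(-2 + B) (m(o, B) = (o + o)*(B - 2) = (2*o)*(-2 + B) = 2*o*(-2 + B))
l(w, n) = -7/2 (l(w, n) = -3*2 + 5/2 = -6 + 5/2 = -7/2)
l(6, -1)*m(-3, 1)³ = -7*(-216*(-2 + 1)³)/2 = -7*(2*(-3)*(-1))³/2 = -7/2*6³ = -7/2*216 = -756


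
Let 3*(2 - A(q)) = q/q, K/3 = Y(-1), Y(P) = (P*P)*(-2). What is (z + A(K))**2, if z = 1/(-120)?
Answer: 39601/14400 ≈ 2.7501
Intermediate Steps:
Y(P) = -2*P**2 (Y(P) = P**2*(-2) = -2*P**2)
z = -1/120 ≈ -0.0083333
K = -6 (K = 3*(-2*(-1)**2) = 3*(-2*1) = 3*(-2) = -6)
A(q) = 5/3 (A(q) = 2 - q/(3*q) = 2 - 1/3*1 = 2 - 1/3 = 5/3)
(z + A(K))**2 = (-1/120 + 5/3)**2 = (199/120)**2 = 39601/14400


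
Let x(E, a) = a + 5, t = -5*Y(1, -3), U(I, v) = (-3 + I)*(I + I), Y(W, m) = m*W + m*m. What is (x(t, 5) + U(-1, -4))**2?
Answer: 324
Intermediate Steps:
Y(W, m) = m**2 + W*m (Y(W, m) = W*m + m**2 = m**2 + W*m)
U(I, v) = 2*I*(-3 + I) (U(I, v) = (-3 + I)*(2*I) = 2*I*(-3 + I))
t = -30 (t = -(-15)*(1 - 3) = -(-15)*(-2) = -5*6 = -30)
x(E, a) = 5 + a
(x(t, 5) + U(-1, -4))**2 = ((5 + 5) + 2*(-1)*(-3 - 1))**2 = (10 + 2*(-1)*(-4))**2 = (10 + 8)**2 = 18**2 = 324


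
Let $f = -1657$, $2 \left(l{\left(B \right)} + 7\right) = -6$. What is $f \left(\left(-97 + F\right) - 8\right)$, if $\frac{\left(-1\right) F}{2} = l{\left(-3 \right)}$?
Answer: $140845$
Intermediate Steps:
$l{\left(B \right)} = -10$ ($l{\left(B \right)} = -7 + \frac{1}{2} \left(-6\right) = -7 - 3 = -10$)
$F = 20$ ($F = \left(-2\right) \left(-10\right) = 20$)
$f \left(\left(-97 + F\right) - 8\right) = - 1657 \left(\left(-97 + 20\right) - 8\right) = - 1657 \left(-77 - 8\right) = \left(-1657\right) \left(-85\right) = 140845$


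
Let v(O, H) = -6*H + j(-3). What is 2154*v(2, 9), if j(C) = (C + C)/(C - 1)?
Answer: -113085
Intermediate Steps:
j(C) = 2*C/(-1 + C) (j(C) = (2*C)/(-1 + C) = 2*C/(-1 + C))
v(O, H) = 3/2 - 6*H (v(O, H) = -6*H + 2*(-3)/(-1 - 3) = -6*H + 2*(-3)/(-4) = -6*H + 2*(-3)*(-¼) = -6*H + 3/2 = 3/2 - 6*H)
2154*v(2, 9) = 2154*(3/2 - 6*9) = 2154*(3/2 - 54) = 2154*(-105/2) = -113085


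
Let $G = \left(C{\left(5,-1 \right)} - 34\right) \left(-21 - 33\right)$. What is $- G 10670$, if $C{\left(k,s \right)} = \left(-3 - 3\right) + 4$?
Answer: $-20742480$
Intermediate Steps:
$C{\left(k,s \right)} = -2$ ($C{\left(k,s \right)} = -6 + 4 = -2$)
$G = 1944$ ($G = \left(-2 - 34\right) \left(-21 - 33\right) = \left(-36\right) \left(-54\right) = 1944$)
$- G 10670 = \left(-1\right) 1944 \cdot 10670 = \left(-1944\right) 10670 = -20742480$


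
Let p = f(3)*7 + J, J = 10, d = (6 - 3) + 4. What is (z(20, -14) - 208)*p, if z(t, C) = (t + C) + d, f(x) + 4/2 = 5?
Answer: -6045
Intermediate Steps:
f(x) = 3 (f(x) = -2 + 5 = 3)
d = 7 (d = 3 + 4 = 7)
p = 31 (p = 3*7 + 10 = 21 + 10 = 31)
z(t, C) = 7 + C + t (z(t, C) = (t + C) + 7 = (C + t) + 7 = 7 + C + t)
(z(20, -14) - 208)*p = ((7 - 14 + 20) - 208)*31 = (13 - 208)*31 = -195*31 = -6045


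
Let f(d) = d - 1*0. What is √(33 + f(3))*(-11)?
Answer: -66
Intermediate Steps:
f(d) = d (f(d) = d + 0 = d)
√(33 + f(3))*(-11) = √(33 + 3)*(-11) = √36*(-11) = 6*(-11) = -66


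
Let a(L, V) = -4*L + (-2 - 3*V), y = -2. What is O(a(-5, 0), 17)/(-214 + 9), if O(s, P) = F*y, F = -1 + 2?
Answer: 2/205 ≈ 0.0097561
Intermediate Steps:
F = 1
a(L, V) = -2 - 4*L - 3*V
O(s, P) = -2 (O(s, P) = 1*(-2) = -2)
O(a(-5, 0), 17)/(-214 + 9) = -2/(-214 + 9) = -2/(-205) = -1/205*(-2) = 2/205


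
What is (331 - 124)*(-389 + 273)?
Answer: -24012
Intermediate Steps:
(331 - 124)*(-389 + 273) = 207*(-116) = -24012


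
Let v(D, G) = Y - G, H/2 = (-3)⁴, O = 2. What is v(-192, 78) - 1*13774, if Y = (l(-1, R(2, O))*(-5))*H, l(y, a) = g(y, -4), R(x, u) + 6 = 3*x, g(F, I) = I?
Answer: -10612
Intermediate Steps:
R(x, u) = -6 + 3*x
l(y, a) = -4
H = 162 (H = 2*(-3)⁴ = 2*81 = 162)
Y = 3240 (Y = -4*(-5)*162 = 20*162 = 3240)
v(D, G) = 3240 - G
v(-192, 78) - 1*13774 = (3240 - 1*78) - 1*13774 = (3240 - 78) - 13774 = 3162 - 13774 = -10612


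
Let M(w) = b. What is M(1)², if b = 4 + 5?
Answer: 81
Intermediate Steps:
b = 9
M(w) = 9
M(1)² = 9² = 81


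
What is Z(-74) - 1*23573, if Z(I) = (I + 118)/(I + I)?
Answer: -872212/37 ≈ -23573.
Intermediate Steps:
Z(I) = (118 + I)/(2*I) (Z(I) = (118 + I)/((2*I)) = (118 + I)*(1/(2*I)) = (118 + I)/(2*I))
Z(-74) - 1*23573 = (1/2)*(118 - 74)/(-74) - 1*23573 = (1/2)*(-1/74)*44 - 23573 = -11/37 - 23573 = -872212/37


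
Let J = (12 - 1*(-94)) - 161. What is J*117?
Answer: -6435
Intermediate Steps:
J = -55 (J = (12 + 94) - 161 = 106 - 161 = -55)
J*117 = -55*117 = -6435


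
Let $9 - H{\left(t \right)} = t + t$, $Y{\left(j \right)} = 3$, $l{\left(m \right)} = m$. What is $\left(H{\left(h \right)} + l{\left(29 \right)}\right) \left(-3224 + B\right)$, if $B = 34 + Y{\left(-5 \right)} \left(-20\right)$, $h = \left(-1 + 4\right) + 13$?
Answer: $-19500$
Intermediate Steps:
$h = 16$ ($h = 3 + 13 = 16$)
$B = -26$ ($B = 34 + 3 \left(-20\right) = 34 - 60 = -26$)
$H{\left(t \right)} = 9 - 2 t$ ($H{\left(t \right)} = 9 - \left(t + t\right) = 9 - 2 t$)
$\left(H{\left(h \right)} + l{\left(29 \right)}\right) \left(-3224 + B\right) = \left(\left(9 - 32\right) + 29\right) \left(-3224 - 26\right) = \left(\left(9 - 32\right) + 29\right) \left(-3250\right) = \left(-23 + 29\right) \left(-3250\right) = 6 \left(-3250\right) = -19500$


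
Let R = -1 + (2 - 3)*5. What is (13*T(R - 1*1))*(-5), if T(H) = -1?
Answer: 65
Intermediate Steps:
R = -6 (R = -1 - 1*5 = -1 - 5 = -6)
(13*T(R - 1*1))*(-5) = (13*(-1))*(-5) = -13*(-5) = 65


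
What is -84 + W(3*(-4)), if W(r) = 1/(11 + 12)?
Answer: -1931/23 ≈ -83.957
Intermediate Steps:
W(r) = 1/23
-84 + W(3*(-4)) = -84 + 1/23 = -1931/23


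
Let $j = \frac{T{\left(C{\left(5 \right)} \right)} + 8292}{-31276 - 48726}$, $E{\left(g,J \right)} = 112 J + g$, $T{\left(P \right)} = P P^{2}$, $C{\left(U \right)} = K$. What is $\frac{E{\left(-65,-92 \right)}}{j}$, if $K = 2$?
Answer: $\frac{414770369}{4150} \approx 99945.0$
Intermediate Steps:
$C{\left(U \right)} = 2$
$T{\left(P \right)} = P^{3}$
$E{\left(g,J \right)} = g + 112 J$
$j = - \frac{4150}{40001}$ ($j = \frac{2^{3} + 8292}{-31276 - 48726} = \frac{8 + 8292}{-80002} = 8300 \left(- \frac{1}{80002}\right) = - \frac{4150}{40001} \approx -0.10375$)
$\frac{E{\left(-65,-92 \right)}}{j} = \frac{-65 + 112 \left(-92\right)}{- \frac{4150}{40001}} = \left(-65 - 10304\right) \left(- \frac{40001}{4150}\right) = \left(-10369\right) \left(- \frac{40001}{4150}\right) = \frac{414770369}{4150}$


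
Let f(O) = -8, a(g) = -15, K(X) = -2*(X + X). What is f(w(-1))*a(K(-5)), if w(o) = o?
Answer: 120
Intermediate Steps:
K(X) = -4*X
f(w(-1))*a(K(-5)) = -8*(-15) = 120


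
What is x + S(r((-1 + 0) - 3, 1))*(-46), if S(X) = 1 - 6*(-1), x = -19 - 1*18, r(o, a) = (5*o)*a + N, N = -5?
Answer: -359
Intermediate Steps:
r(o, a) = -5 + 5*a*o (r(o, a) = (5*o)*a - 5 = 5*a*o - 5 = -5 + 5*a*o)
x = -37 (x = -19 - 18 = -37)
S(X) = 7 (S(X) = 1 - 1*(-6) = 1 + 6 = 7)
x + S(r((-1 + 0) - 3, 1))*(-46) = -37 + 7*(-46) = -37 - 322 = -359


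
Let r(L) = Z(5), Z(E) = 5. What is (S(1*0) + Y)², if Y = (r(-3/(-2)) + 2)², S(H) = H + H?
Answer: 2401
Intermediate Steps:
r(L) = 5
S(H) = 2*H
Y = 49 (Y = (5 + 2)² = 7² = 49)
(S(1*0) + Y)² = (2*(1*0) + 49)² = (2*0 + 49)² = (0 + 49)² = 49² = 2401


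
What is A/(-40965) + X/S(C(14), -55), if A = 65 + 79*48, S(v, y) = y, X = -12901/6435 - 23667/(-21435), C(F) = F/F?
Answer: -107428256369/1381227351075 ≈ -0.077777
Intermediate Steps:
C(F) = 1
X = -8282386/9195615 (X = -12901*1/6435 - 23667*(-1/21435) = -12901/6435 + 7889/7145 = -8282386/9195615 ≈ -0.90069)
A = 3857 (A = 65 + 3792 = 3857)
A/(-40965) + X/S(C(14), -55) = 3857/(-40965) - 8282386/9195615/(-55) = 3857*(-1/40965) - 8282386/9195615*(-1/55) = -3857/40965 + 8282386/505758825 = -107428256369/1381227351075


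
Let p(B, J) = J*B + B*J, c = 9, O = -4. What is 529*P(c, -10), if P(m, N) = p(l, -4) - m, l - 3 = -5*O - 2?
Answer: -93633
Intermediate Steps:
l = 21 (l = 3 + (-5*(-4) - 2) = 3 + (20 - 2) = 3 + 18 = 21)
p(B, J) = 2*B*J (p(B, J) = B*J + B*J = 2*B*J)
P(m, N) = -168 - m (P(m, N) = 2*21*(-4) - m = -168 - m)
529*P(c, -10) = 529*(-168 - 1*9) = 529*(-168 - 9) = 529*(-177) = -93633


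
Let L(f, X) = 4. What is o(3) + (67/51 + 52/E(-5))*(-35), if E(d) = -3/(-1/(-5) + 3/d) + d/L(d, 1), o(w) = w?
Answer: -85216/255 ≈ -334.18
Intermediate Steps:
E(d) = -3/(1/5 + 3/d) + d/4 (E(d) = -3/(-1/(-5) + 3/d) + d/4 = -3/(-1*(-1/5) + 3/d) + d*(1/4) = -3/(1/5 + 3/d) + d/4)
o(3) + (67/51 + 52/E(-5))*(-35) = 3 + (67/51 + 52/(((1/4)*(-5)*(-45 - 5)/(15 - 5))))*(-35) = 3 + (67*(1/51) + 52/(((1/4)*(-5)*(-50)/10)))*(-35) = 3 + (67/51 + 52/(((1/4)*(-5)*(1/10)*(-50))))*(-35) = 3 + (67/51 + 52/(25/4))*(-35) = 3 + (67/51 + 52*(4/25))*(-35) = 3 + (67/51 + 208/25)*(-35) = 3 + (12283/1275)*(-35) = 3 - 85981/255 = -85216/255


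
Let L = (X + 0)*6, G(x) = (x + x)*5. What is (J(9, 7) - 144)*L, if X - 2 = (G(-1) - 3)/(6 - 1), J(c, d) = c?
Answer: 486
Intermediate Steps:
G(x) = 10*x (G(x) = (2*x)*5 = 10*x)
X = -⅗ (X = 2 + (10*(-1) - 3)/(6 - 1) = 2 + (-10 - 3)/5 = 2 - 13*⅕ = 2 - 13/5 = -⅗ ≈ -0.60000)
L = -18/5 (L = (-⅗ + 0)*6 = -⅗*6 = -18/5 ≈ -3.6000)
(J(9, 7) - 144)*L = (9 - 144)*(-18/5) = -135*(-18/5) = 486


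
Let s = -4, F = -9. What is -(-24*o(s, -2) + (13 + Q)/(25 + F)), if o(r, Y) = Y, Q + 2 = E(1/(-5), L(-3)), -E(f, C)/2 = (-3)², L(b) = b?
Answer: -761/16 ≈ -47.563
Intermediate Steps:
E(f, C) = -18 (E(f, C) = -2*(-3)² = -2*9 = -18)
Q = -20 (Q = -2 - 18 = -20)
-(-24*o(s, -2) + (13 + Q)/(25 + F)) = -(-24*(-2) + (13 - 20)/(25 - 9)) = -(48 - 7/16) = -1*761/16 = -761/16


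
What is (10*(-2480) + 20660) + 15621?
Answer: 11481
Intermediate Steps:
(10*(-2480) + 20660) + 15621 = (-24800 + 20660) + 15621 = -4140 + 15621 = 11481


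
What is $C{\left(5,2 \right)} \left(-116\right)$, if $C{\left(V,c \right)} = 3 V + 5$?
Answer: $-2320$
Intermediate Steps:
$C{\left(V,c \right)} = 5 + 3 V$
$C{\left(5,2 \right)} \left(-116\right) = \left(5 + 3 \cdot 5\right) \left(-116\right) = \left(5 + 15\right) \left(-116\right) = 20 \left(-116\right) = -2320$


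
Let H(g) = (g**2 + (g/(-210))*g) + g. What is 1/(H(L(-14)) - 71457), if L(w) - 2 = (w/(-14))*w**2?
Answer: -35/1128459 ≈ -3.1016e-5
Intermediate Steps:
L(w) = 2 - w**3/14 (L(w) = 2 + (w/(-14))*w**2 = 2 + (w*(-1/14))*w**2 = 2 + (-w/14)*w**2 = 2 - w**3/14)
H(g) = g + 209*g**2/210 (H(g) = (g**2 + (g*(-1/210))*g) + g = (g**2 + (-g/210)*g) + g = (g**2 - g**2/210) + g = 209*g**2/210 + g = g + 209*g**2/210)
1/(H(L(-14)) - 71457) = 1/((2 - 1/14*(-14)**3)*(210 + 209*(2 - 1/14*(-14)**3))/210 - 71457) = 1/((2 - 1/14*(-2744))*(210 + 209*(2 - 1/14*(-2744)))/210 - 71457) = 1/((2 + 196)*(210 + 209*(2 + 196))/210 - 71457) = 1/((1/210)*198*(210 + 209*198) - 71457) = 1/((1/210)*198*(210 + 41382) - 71457) = 1/((1/210)*198*41592 - 71457) = 1/(1372536/35 - 71457) = 1/(-1128459/35) = -35/1128459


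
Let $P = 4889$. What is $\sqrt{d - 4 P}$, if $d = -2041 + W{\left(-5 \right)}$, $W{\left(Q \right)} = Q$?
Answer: $i \sqrt{21602} \approx 146.98 i$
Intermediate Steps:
$d = -2046$ ($d = -2041 - 5 = -2046$)
$\sqrt{d - 4 P} = \sqrt{-2046 - 19556} = \sqrt{-21602} = i \sqrt{21602}$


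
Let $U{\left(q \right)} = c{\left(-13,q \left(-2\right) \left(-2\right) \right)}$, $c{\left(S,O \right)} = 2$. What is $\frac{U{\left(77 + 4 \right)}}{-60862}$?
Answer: $- \frac{1}{30431} \approx -3.2861 \cdot 10^{-5}$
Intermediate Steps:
$U{\left(q \right)} = 2$
$\frac{U{\left(77 + 4 \right)}}{-60862} = \frac{2}{-60862} = 2 \left(- \frac{1}{60862}\right) = - \frac{1}{30431}$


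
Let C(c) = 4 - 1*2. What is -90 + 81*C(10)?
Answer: 72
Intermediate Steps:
C(c) = 2 (C(c) = 4 - 2 = 2)
-90 + 81*C(10) = -90 + 81*2 = -90 + 162 = 72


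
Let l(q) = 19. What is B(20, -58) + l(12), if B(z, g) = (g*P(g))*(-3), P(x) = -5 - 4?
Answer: -1547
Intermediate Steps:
P(x) = -9
B(z, g) = 27*g (B(z, g) = (g*(-9))*(-3) = -9*g*(-3) = 27*g)
B(20, -58) + l(12) = 27*(-58) + 19 = -1566 + 19 = -1547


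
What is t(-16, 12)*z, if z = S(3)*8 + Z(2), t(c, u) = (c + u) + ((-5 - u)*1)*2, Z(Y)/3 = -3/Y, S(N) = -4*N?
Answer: 3819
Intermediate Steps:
Z(Y) = -9/Y (Z(Y) = 3*(-3/Y) = -9/Y)
t(c, u) = -10 + c - u (t(c, u) = (c + u) + (-5 - u)*2 = (c + u) + (-10 - 2*u) = -10 + c - u)
z = -201/2 (z = -4*3*8 - 9/2 = -12*8 - 9*1/2 = -96 - 9/2 = -201/2 ≈ -100.50)
t(-16, 12)*z = (-10 - 16 - 1*12)*(-201/2) = (-10 - 16 - 12)*(-201/2) = -38*(-201/2) = 3819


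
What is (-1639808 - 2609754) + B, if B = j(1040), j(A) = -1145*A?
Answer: -5440362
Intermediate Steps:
B = -1190800 (B = -1145*1040 = -1190800)
(-1639808 - 2609754) + B = (-1639808 - 2609754) - 1190800 = -4249562 - 1190800 = -5440362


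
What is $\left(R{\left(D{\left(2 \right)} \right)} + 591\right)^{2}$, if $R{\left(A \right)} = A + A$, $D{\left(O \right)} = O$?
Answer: $354025$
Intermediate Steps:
$R{\left(A \right)} = 2 A$
$\left(R{\left(D{\left(2 \right)} \right)} + 591\right)^{2} = \left(2 \cdot 2 + 591\right)^{2} = \left(4 + 591\right)^{2} = 595^{2} = 354025$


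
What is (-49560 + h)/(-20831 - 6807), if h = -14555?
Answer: 64115/27638 ≈ 2.3198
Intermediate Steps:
(-49560 + h)/(-20831 - 6807) = (-49560 - 14555)/(-20831 - 6807) = -64115/(-27638) = -64115*(-1/27638) = 64115/27638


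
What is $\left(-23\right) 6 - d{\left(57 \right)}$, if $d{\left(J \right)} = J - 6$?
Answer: $-189$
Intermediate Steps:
$d{\left(J \right)} = -6 + J$
$\left(-23\right) 6 - d{\left(57 \right)} = \left(-23\right) 6 - \left(-6 + 57\right) = -138 - 51 = -189$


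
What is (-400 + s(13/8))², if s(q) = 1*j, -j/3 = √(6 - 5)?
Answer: 162409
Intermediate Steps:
j = -3 (j = -3*√(6 - 5) = -3*√1 = -3*1 = -3)
s(q) = -3 (s(q) = 1*(-3) = -3)
(-400 + s(13/8))² = (-400 - 3)² = (-403)² = 162409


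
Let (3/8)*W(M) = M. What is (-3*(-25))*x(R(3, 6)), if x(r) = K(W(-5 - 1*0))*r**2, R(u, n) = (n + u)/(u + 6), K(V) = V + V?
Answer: -2000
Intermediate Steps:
W(M) = 8*M/3
K(V) = 2*V
R(u, n) = (n + u)/(6 + u)
x(r) = -80*r**2/3 (x(r) = (2*(8*(-5 - 1*0)/3))*r**2 = (2*(8*(-5 + 0)/3))*r**2 = (2*((8/3)*(-5)))*r**2 = (2*(-40/3))*r**2 = -80*r**2/3)
(-3*(-25))*x(R(3, 6)) = (-3*(-25))*(-80*((6 + 3)/(6 + 3))**2/3) = 75*(-80*1**2/3) = 75*(-80/3*1**2) = 75*(-80/3*1) = 75*(-80/3) = -2000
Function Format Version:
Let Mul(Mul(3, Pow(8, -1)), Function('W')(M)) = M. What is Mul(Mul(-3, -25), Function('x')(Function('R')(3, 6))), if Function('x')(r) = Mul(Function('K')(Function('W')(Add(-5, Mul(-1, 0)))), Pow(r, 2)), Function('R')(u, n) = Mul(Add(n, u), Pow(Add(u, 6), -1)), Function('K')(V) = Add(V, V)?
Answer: -2000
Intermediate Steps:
Function('W')(M) = Mul(Rational(8, 3), M)
Function('K')(V) = Mul(2, V)
Function('R')(u, n) = Mul(Pow(Add(6, u), -1), Add(n, u)) (Function('R')(u, n) = Mul(Add(n, u), Pow(Add(6, u), -1)) = Mul(Pow(Add(6, u), -1), Add(n, u)))
Function('x')(r) = Mul(Rational(-80, 3), Pow(r, 2)) (Function('x')(r) = Mul(Mul(2, Mul(Rational(8, 3), Add(-5, Mul(-1, 0)))), Pow(r, 2)) = Mul(Mul(2, Mul(Rational(8, 3), Add(-5, 0))), Pow(r, 2)) = Mul(Mul(2, Mul(Rational(8, 3), -5)), Pow(r, 2)) = Mul(Mul(2, Rational(-40, 3)), Pow(r, 2)) = Mul(Rational(-80, 3), Pow(r, 2)))
Mul(Mul(-3, -25), Function('x')(Function('R')(3, 6))) = Mul(Mul(-3, -25), Mul(Rational(-80, 3), Pow(Mul(Pow(Add(6, 3), -1), Add(6, 3)), 2))) = Mul(75, Mul(Rational(-80, 3), Pow(Mul(Pow(9, -1), 9), 2))) = Mul(75, Mul(Rational(-80, 3), Pow(Mul(Rational(1, 9), 9), 2))) = Mul(75, Mul(Rational(-80, 3), Pow(1, 2))) = Mul(75, Mul(Rational(-80, 3), 1)) = Mul(75, Rational(-80, 3)) = -2000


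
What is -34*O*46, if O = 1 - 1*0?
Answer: -1564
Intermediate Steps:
O = 1 (O = 1 + 0 = 1)
-34*O*46 = -34*1*46 = -34*46 = -1564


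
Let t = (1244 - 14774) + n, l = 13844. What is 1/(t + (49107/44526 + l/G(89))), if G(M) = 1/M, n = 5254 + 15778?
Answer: 14842/18398426725 ≈ 8.0670e-7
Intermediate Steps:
n = 21032
t = 7502 (t = (1244 - 14774) + 21032 = -13530 + 21032 = 7502)
1/(t + (49107/44526 + l/G(89))) = 1/(7502 + (49107/44526 + 13844/(1/89))) = 1/(7502 + (49107*(1/44526) + 13844/(1/89))) = 1/(7502 + (16369/14842 + 13844*89)) = 1/(7502 + (16369/14842 + 1232116)) = 1/(7502 + 18287082041/14842) = 1/(18398426725/14842) = 14842/18398426725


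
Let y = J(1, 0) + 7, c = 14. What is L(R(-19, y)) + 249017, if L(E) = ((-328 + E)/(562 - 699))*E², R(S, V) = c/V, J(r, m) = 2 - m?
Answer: 24870650689/99873 ≈ 2.4902e+5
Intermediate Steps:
y = 9 (y = (2 - 1*0) + 7 = (2 + 0) + 7 = 2 + 7 = 9)
R(S, V) = 14/V
L(E) = E²*(328/137 - E/137) (L(E) = ((-328 + E)/(-137))*E² = ((-328 + E)*(-1/137))*E² = (328/137 - E/137)*E² = E²*(328/137 - E/137))
L(R(-19, y)) + 249017 = (14/9)²*(328 - 14/9)/137 + 249017 = (14*(⅑))²*(328 - 14/9)/137 + 249017 = (14/9)²*(328 - 1*14/9)/137 + 249017 = (1/137)*(196/81)*(328 - 14/9) + 249017 = (1/137)*(196/81)*(2938/9) + 249017 = 575848/99873 + 249017 = 24870650689/99873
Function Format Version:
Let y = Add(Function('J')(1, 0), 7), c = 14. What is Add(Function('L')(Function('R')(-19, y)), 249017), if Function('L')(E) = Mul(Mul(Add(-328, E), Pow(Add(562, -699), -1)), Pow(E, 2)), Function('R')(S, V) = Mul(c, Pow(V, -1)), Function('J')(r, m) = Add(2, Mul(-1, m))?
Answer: Rational(24870650689, 99873) ≈ 2.4902e+5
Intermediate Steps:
y = 9 (y = Add(Add(2, Mul(-1, 0)), 7) = Add(Add(2, 0), 7) = Add(2, 7) = 9)
Function('R')(S, V) = Mul(14, Pow(V, -1))
Function('L')(E) = Mul(Pow(E, 2), Add(Rational(328, 137), Mul(Rational(-1, 137), E))) (Function('L')(E) = Mul(Mul(Add(-328, E), Pow(-137, -1)), Pow(E, 2)) = Mul(Mul(Add(-328, E), Rational(-1, 137)), Pow(E, 2)) = Mul(Add(Rational(328, 137), Mul(Rational(-1, 137), E)), Pow(E, 2)) = Mul(Pow(E, 2), Add(Rational(328, 137), Mul(Rational(-1, 137), E))))
Add(Function('L')(Function('R')(-19, y)), 249017) = Add(Mul(Rational(1, 137), Pow(Mul(14, Pow(9, -1)), 2), Add(328, Mul(-1, Mul(14, Pow(9, -1))))), 249017) = Add(Mul(Rational(1, 137), Pow(Mul(14, Rational(1, 9)), 2), Add(328, Mul(-1, Mul(14, Rational(1, 9))))), 249017) = Add(Mul(Rational(1, 137), Pow(Rational(14, 9), 2), Add(328, Mul(-1, Rational(14, 9)))), 249017) = Add(Mul(Rational(1, 137), Rational(196, 81), Add(328, Rational(-14, 9))), 249017) = Add(Mul(Rational(1, 137), Rational(196, 81), Rational(2938, 9)), 249017) = Add(Rational(575848, 99873), 249017) = Rational(24870650689, 99873)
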